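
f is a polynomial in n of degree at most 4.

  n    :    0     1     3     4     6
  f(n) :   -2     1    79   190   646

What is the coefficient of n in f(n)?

0

Write f(n) = an^4 + bn³ + cn² + dn + e; the 5 given values yield a linear system in the 5 coefficients.
Solving, the leading coefficient vanishes, and f(n) = 3n³ - 2.
The coefficient of n is 0.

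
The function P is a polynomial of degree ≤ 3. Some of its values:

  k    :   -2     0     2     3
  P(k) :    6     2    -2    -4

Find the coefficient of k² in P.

0

Write P(k) = ak³ + bk² + ck + d; the 4 given values yield a linear system in the 4 coefficients.
Solving, the top 2 coefficients vanish, and P(k) = -2k + 2.
The coefficient of k² is 0.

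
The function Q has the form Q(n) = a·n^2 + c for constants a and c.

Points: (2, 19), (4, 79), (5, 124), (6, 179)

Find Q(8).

319

From Q(2) = 19 and Q(4) = 79: 4a + c = 19 and 16a + c = 79.
Subtracting: 12a = 60, so a = 5; then c = 19 − 5·4 = -1.
So Q(n) = 5n² − 1, and Q(8) = 319.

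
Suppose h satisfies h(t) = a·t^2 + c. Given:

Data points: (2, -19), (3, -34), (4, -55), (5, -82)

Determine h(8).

-199

From h(2) = -19 and h(3) = -34: 4a + c = -19 and 9a + c = -34.
Subtracting: 5a = -15, so a = -3; then c = -19 − (-3)·4 = -7.
So h(t) = -3t² − 7, and h(8) = -199.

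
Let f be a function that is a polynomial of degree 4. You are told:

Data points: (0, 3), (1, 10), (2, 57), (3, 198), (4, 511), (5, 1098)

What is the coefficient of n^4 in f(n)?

1

First differences: 7, 47, 141, 313, 587. Second differences: 40, 94, 172, 274. Third differences: 54, 78, 102. Fourth differences: 24, 24.
Level-4 differences are constant, so f has degree 4.
Fitting a degree-4 polynomial gives f(n) = n^4 + 3n³ + 4n² - n + 3.
The coefficient of n^4 is 1.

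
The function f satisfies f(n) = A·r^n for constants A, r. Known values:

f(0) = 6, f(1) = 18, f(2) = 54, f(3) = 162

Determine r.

3

Consecutive ratio: 18/6 = 3, and 54/18 = 3, so r = 3.
Then A·3^0 = 6 gives A = 6, and f(n) = 6·3^n.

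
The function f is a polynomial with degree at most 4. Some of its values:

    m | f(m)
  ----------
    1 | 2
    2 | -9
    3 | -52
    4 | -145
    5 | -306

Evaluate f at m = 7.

-904

First differences: -11, -43, -93, -161. Second differences: -32, -50, -68. Third differences: -18, -18.
Level-3 differences are constant, so f has degree 3.
Fitting a degree-3 polynomial gives f(m) = -3m³ + 2m² + 4m - 1.
Then f(7) = -904.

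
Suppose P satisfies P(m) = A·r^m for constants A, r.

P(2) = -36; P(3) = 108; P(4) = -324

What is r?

-3

Consecutive ratio: 108/(-36) = -3, and -324/108 = -3, so r = -3.
Then A·(-3)^2 = -36 gives A = -4, and P(m) = -4·(-3)^m.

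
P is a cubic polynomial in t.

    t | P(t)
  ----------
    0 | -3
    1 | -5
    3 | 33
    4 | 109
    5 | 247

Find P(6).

Write P(t) = at³ + bt² + ct + d; the 5 given values yield a linear system in the 4 coefficients.
Solving, P(t) = 3t³ - 5t² - 3.
Then P(6) = 465.

465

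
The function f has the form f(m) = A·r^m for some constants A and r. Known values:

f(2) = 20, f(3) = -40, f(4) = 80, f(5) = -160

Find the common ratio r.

-2

Consecutive ratio: -40/20 = -2, and 80/(-40) = -2, so r = -2.
Then A·(-2)^2 = 20 gives A = 5, and f(m) = 5·(-2)^m.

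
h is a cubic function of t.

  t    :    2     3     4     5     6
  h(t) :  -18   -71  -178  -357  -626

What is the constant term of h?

-2

First differences: -53, -107, -179, -269. Second differences: -54, -72, -90. Third differences: -18, -18.
Level-3 differences are constant, so h has degree 3.
Fitting a degree-3 polynomial gives h(t) = -3t³ + 4t - 2.
The constant term is h(0) = -2.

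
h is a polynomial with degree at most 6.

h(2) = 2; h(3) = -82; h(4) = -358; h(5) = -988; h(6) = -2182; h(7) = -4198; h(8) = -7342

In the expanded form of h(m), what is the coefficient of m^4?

-2

Write h(m) = am^6 + bm^5 + cm^4 + dm³ + em² + pm + q; the 7 given values yield a linear system in the 7 coefficients.
Solving, the top 2 coefficients vanish, and h(m) = -2m^4 + m³ + 5m² + 2m + 2.
The coefficient of m^4 is -2.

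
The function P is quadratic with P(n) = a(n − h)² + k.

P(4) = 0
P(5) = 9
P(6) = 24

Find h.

3

First differences 9, 15; second difference 6 = 2a, so a = 3.
Expanding, the n-coefficient is −2ah = -6h; matching it to the data gives h = 3, and then k = -3.
So P(n) = 3(n − 3)² − 3.
Hence h = 3.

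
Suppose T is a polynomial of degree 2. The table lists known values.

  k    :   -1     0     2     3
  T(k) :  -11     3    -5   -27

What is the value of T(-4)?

-125

Write T(k) = ak² + bk + c; the 4 given values yield a linear system in the 3 coefficients.
Solving, T(k) = -6k² + 8k + 3.
Then T(-4) = -125.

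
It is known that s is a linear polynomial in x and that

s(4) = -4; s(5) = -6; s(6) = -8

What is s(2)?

0

First differences: -2, -2.
Level-1 differences are constant, so s has degree 1.
Fitting a degree-1 polynomial gives s(x) = -2x + 4.
Then s(2) = 0.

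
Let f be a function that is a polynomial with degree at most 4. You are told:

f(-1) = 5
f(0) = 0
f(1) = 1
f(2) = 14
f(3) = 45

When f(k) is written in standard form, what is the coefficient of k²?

3

Write f(k) = ak^4 + bk³ + ck² + dk + e; the 5 given values yield a linear system in the 5 coefficients.
Solving, the leading coefficient vanishes, and f(k) = k³ + 3k² - 3k.
The coefficient of k² is 3.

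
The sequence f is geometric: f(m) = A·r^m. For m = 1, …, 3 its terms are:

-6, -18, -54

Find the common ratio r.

3

Consecutive ratio: -18/(-6) = 3, and -54/(-18) = 3, so r = 3.
Then A·3^1 = -6 gives A = -2, and f(m) = -2·3^m.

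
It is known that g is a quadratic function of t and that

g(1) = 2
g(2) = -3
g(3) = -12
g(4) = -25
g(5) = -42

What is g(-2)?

Write g(t) = at² + bt + c; the 5 given values yield a linear system in the 3 coefficients.
Solving, g(t) = -2t² + t + 3.
Then g(-2) = -7.

-7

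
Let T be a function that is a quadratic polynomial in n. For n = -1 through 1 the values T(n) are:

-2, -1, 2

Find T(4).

23

Write T(n) = an² + bn + c; the 3 given values yield a linear system in the 3 coefficients.
Solving, T(n) = n² + 2n - 1.
Then T(4) = 23.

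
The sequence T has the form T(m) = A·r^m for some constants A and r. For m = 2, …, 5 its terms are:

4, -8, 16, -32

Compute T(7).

-128

Consecutive ratio: -8/4 = -2, and 16/(-8) = -2, so r = -2.
Then A·(-2)^2 = 4 gives A = 1, and T(m) = 1·(-2)^m.
T(7) = 1·(-2)^7 = -128.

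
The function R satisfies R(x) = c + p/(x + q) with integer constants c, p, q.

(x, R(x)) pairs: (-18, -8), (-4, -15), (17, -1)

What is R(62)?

(R(x) − c)(x + q) = p for each data point; the three points give a linear system in c and q, then p follows.
Solving: c = -5, q = -2, p = 60, so R(x) = -5 + 60/(x − 2).
Then R(62) = -5 + 60/60 = -4.

-4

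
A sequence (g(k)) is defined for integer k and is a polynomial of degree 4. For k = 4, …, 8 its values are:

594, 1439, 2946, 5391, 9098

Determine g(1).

-9

Write g(k) = ak^4 + bk³ + ck² + dk + e; the 5 given values yield a linear system in the 5 coefficients.
Solving, g(k) = 2k^4 + 2k³ - k² - 6k - 6.
Then g(1) = -9.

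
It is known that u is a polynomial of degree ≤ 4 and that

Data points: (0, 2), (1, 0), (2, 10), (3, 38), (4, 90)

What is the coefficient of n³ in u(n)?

1

First differences: -2, 10, 28, 52. Second differences: 12, 18, 24. Third differences: 6, 6.
Level-3 differences are constant, so u has degree 3.
Fitting a degree-3 polynomial gives u(n) = n³ + 3n² - 6n + 2.
The coefficient of n³ is 1.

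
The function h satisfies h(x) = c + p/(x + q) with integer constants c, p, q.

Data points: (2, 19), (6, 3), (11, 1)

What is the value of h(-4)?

(h(x) − c)(x + q) = p for each data point; the three points give a linear system in c and q, then p follows.
Solving: c = -1, q = -1, p = 20, so h(x) = -1 + 20/(x − 1).
Then h(-4) = -1 + 20/(-5) = -5.

-5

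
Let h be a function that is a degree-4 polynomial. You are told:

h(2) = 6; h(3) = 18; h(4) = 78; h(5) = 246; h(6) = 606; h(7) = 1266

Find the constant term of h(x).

Write h(x) = ax^4 + bx³ + cx² + dx + e; the 6 given values yield a linear system in the 5 coefficients.
Solving, h(x) = x^4 - 4x³ + 5x² - 2x + 6.
The constant term is h(0) = 6.

6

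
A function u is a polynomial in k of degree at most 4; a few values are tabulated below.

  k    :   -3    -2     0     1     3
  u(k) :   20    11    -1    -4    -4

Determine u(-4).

31

Write u(k) = ak^4 + bk³ + ck² + dk + e; the 5 given values yield a linear system in the 5 coefficients.
Solving, the top 2 coefficients vanish, and u(k) = k² - 4k - 1.
Then u(-4) = 31.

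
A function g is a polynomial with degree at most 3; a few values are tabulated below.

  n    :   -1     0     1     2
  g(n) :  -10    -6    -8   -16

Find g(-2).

-20

First differences: 4, -2, -8. Second differences: -6, -6.
Level-2 differences are constant, so g has degree 2.
Fitting a degree-2 polynomial gives g(n) = -3n² + n - 6.
Then g(-2) = -20.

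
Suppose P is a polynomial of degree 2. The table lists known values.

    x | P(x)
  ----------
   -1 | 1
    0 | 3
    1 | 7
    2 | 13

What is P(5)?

43

First differences: 2, 4, 6. Second differences: 2, 2.
Level-2 differences are constant, so P has degree 2.
Fitting a degree-2 polynomial gives P(x) = x² + 3x + 3.
Then P(5) = 43.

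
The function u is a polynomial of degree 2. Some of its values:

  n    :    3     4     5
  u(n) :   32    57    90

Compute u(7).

180

Write u(n) = an² + bn + c; the 3 given values yield a linear system in the 3 coefficients.
Solving, u(n) = 4n² - 3n + 5.
Then u(7) = 180.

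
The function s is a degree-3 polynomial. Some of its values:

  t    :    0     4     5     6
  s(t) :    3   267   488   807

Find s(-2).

Write s(t) = at³ + bt² + ct + d; the 4 given values yield a linear system in the 4 coefficients.
Solving, s(t) = 3t³ + 4t² + 2t + 3.
Then s(-2) = -9.

-9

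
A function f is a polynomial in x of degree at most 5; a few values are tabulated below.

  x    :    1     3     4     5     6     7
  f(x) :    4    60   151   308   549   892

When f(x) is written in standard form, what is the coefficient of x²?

-3

Write f(x) = ax^5 + bx^4 + cx³ + dx² + ex + p; the 6 given values yield a linear system in the 6 coefficients.
Solving, the top 2 coefficients vanish, and f(x) = 3x³ - 3x² + x + 3.
The coefficient of x² is -3.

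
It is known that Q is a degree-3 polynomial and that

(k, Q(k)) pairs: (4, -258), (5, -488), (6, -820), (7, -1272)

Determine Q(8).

-1862

Write Q(k) = ak³ + bk² + ck + d; the 4 given values yield a linear system in the 4 coefficients.
Solving, Q(k) = -3k³ - 6k² + 7k + 2.
Then Q(8) = -1862.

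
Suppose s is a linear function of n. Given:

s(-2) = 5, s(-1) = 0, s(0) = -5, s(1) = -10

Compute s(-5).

20

First differences: -5, -5, -5.
Level-1 differences are constant, so s has degree 1.
Fitting a degree-1 polynomial gives s(n) = -5n - 5.
Then s(-5) = 20.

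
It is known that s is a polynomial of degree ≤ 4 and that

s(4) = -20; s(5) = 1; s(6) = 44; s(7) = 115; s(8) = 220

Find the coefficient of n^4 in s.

0

First differences: 21, 43, 71, 105. Second differences: 22, 28, 34. Third differences: 6, 6.
Level-3 differences are constant, so s has degree 3.
Fitting a degree-3 polynomial gives s(n) = n³ - 4n² - 4n - 4.
The coefficient of n^4 is 0.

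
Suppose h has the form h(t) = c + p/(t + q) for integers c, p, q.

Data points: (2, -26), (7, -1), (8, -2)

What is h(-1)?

(h(t) − c)(t + q) = p for each data point; the three points give a linear system in c and q, then p follows.
Solving: c = -6, q = -3, p = 20, so h(t) = -6 + 20/(t − 3).
Then h(-1) = -6 + 20/(-4) = -11.

-11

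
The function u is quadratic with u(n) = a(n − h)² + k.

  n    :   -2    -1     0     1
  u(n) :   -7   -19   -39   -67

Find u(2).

-103

First differences -12, -20, -28; second difference -8 = 2a, so a = -4.
Expanding, the n-coefficient is −2ah = 8h; matching it to the data gives h = -3, and then k = -3.
So u(n) = -4(n + 3)² − 3.
u(2) = -4·5² − 3 = -103.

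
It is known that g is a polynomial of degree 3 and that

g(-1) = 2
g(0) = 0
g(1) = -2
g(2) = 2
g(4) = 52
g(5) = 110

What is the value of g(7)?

322

Write g(x) = ax³ + bx² + cx + d; the 6 given values yield a linear system in the 4 coefficients.
Solving, g(x) = x³ - 3x.
Then g(7) = 322.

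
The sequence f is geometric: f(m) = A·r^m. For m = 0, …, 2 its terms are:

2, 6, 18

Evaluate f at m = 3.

Consecutive ratio: 6/2 = 3, and 18/6 = 3, so r = 3.
Then A·3^0 = 2 gives A = 2, and f(m) = 2·3^m.
f(3) = 2·3^3 = 54.

54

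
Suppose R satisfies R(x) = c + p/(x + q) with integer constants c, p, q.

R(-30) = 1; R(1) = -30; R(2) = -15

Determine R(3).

(R(x) − c)(x + q) = p for each data point; the three points give a linear system in c and q, then p follows.
Solving: c = 0, q = 0, p = -30, so R(x) = -30/(x + 0).
Then R(3) = 0 − 30/3 = -10.

-10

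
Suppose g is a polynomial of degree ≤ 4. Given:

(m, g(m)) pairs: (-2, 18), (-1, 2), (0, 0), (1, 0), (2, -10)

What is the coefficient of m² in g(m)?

Write g(m) = am^4 + bm³ + cm² + dm + e; the 5 given values yield a linear system in the 5 coefficients.
Solving, the leading coefficient vanishes, and g(m) = -2m³ + m² + m.
The coefficient of m² is 1.

1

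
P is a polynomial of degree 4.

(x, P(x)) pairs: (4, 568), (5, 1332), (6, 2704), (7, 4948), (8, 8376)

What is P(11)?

Write P(x) = ax^4 + bx³ + cx² + dx + e; the 5 given values yield a linear system in the 5 coefficients.
Solving, P(x) = 2x^4 + 2x² + 8x - 8.
Then P(11) = 29604.

29604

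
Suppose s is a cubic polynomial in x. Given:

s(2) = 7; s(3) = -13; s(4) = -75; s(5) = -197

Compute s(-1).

Write s(x) = ax³ + bx² + cx + d; the 4 given values yield a linear system in the 4 coefficients.
Solving, s(x) = -3x³ + 6x² + 7x - 7.
Then s(-1) = -5.

-5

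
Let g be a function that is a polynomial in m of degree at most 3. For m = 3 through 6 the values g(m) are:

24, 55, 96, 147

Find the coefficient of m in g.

-4

First differences: 31, 41, 51. Second differences: 10, 10.
Level-2 differences are constant, so g has degree 2.
Fitting a degree-2 polynomial gives g(m) = 5m² - 4m - 9.
The coefficient of m is -4.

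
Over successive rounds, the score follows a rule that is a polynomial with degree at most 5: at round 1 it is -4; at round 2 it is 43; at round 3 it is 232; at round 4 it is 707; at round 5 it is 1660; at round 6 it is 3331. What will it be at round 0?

Write the value at m as f(m).
Write f(m) = am^5 + bm^4 + cm³ + dm² + em + p; the 6 given values yield a linear system in the 6 coefficients.
Solving, the leading coefficient vanishes, and f(m) = 2m^4 + 4m³ - 3m² - 2m - 5.
Then f(0) = -5.

-5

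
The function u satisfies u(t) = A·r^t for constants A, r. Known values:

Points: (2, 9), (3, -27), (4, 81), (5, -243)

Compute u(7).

-2187

Consecutive ratio: -27/9 = -3, and 81/(-27) = -3, so r = -3.
Then A·(-3)^2 = 9 gives A = 1, and u(t) = 1·(-3)^t.
u(7) = 1·(-3)^7 = -2187.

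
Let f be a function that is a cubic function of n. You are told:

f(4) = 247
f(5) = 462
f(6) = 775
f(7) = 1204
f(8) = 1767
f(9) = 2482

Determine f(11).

4440

First differences: 215, 313, 429, 563, 715. Second differences: 98, 116, 134, 152. Third differences: 18, 18, 18.
Level-3 differences are constant, so f has degree 3.
Fitting a degree-3 polynomial gives f(n) = 3n³ + 4n² - 4n + 7.
Then f(11) = 4440.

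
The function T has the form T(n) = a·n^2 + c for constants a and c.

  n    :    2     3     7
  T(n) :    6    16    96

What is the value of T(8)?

126

From T(2) = 6 and T(3) = 16: 4a + c = 6 and 9a + c = 16.
Subtracting: 5a = 10, so a = 2; then c = 6 − 2·4 = -2.
So T(n) = 2n² − 2, and T(8) = 126.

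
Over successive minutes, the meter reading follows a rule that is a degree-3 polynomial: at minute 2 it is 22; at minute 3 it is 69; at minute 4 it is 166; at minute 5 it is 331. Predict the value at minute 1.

Write the value at k as g(k).
Write g(k) = ak³ + bk² + ck + d; the 4 given values yield a linear system in the 4 coefficients.
Solving, g(k) = 3k³ - 2k² + 6.
Then g(1) = 7.

7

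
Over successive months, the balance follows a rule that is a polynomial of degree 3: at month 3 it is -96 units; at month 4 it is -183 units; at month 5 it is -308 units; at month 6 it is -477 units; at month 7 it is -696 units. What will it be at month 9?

Write the value at m as T(m).
First differences: -87, -125, -169, -219. Second differences: -38, -44, -50. Third differences: -6, -6.
Level-3 differences are constant, so T has degree 3.
Fitting a degree-3 polynomial gives T(m) = -m³ - 7m² - m - 3.
Then T(9) = -1308.

-1308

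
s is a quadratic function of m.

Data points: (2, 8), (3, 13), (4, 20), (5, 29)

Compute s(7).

53

First differences: 5, 7, 9. Second differences: 2, 2.
Level-2 differences are constant, so s has degree 2.
Fitting a degree-2 polynomial gives s(m) = m² + 4.
Then s(7) = 53.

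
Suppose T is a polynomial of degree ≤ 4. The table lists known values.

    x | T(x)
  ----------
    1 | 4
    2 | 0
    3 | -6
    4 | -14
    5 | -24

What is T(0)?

6

First differences: -4, -6, -8, -10. Second differences: -2, -2, -2.
Level-2 differences are constant, so T has degree 2.
Fitting a degree-2 polynomial gives T(x) = -x² - x + 6.
The constant term is T(0) = 6.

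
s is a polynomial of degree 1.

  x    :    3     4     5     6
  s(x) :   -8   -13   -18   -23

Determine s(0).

7

First differences: -5, -5, -5.
Level-1 differences are constant, so s has degree 1.
Fitting a degree-1 polynomial gives s(x) = -5x + 7.
Then s(0) = 7.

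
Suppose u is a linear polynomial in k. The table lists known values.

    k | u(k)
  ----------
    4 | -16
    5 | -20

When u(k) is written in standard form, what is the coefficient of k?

Write u(k) = ak + b; the 2 given values yield a linear system in the 2 coefficients.
Solving, u(k) = -4k.
The coefficient of k is -4.

-4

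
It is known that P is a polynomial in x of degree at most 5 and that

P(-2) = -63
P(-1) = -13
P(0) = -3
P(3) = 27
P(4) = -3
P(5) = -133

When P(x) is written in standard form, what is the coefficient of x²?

-1

Write P(x) = ax^5 + bx^4 + cx³ + dx² + ex + p; the 6 given values yield a linear system in the 6 coefficients.
Solving, the leading coefficient vanishes, and P(x) = -x^4 + 4x³ - x² + 4x - 3.
The coefficient of x² is -1.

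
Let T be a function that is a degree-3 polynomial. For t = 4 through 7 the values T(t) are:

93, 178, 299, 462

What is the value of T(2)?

7

Write T(t) = at³ + bt² + ct + d; the 4 given values yield a linear system in the 4 coefficients.
Solving, T(t) = t³ + 3t² - 3t - 7.
Then T(2) = 7.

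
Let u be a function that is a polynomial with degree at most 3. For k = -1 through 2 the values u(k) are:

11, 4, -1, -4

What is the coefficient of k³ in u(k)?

First differences: -7, -5, -3. Second differences: 2, 2.
Level-2 differences are constant, so u has degree 2.
Fitting a degree-2 polynomial gives u(k) = k² - 6k + 4.
The coefficient of k³ is 0.

0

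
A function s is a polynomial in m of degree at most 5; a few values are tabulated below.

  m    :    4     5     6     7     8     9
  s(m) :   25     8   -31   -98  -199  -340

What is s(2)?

First differences: -17, -39, -67, -101, -141. Second differences: -22, -28, -34, -40. Third differences: -6, -6, -6.
Level-3 differences are constant, so s has degree 3.
Fitting a degree-3 polynomial gives s(m) = -m³ + 4m² + 8m - 7.
Then s(2) = 17.

17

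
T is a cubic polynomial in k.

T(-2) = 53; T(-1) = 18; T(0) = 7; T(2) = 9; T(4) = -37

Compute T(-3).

Write T(k) = ak³ + bk² + ck + d; the 5 given values yield a linear system in the 4 coefficients.
Solving, T(k) = -2k³ + 6k² - 3k + 7.
Then T(-3) = 124.

124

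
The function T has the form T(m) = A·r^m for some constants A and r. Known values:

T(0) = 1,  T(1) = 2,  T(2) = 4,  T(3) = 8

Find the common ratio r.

2

Consecutive ratio: 2/1 = 2, and 4/2 = 2, so r = 2.
Then A·2^0 = 1 gives A = 1, and T(m) = 1·2^m.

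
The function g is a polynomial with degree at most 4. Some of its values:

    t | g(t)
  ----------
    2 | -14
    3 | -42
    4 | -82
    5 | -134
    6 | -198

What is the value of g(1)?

2

First differences: -28, -40, -52, -64. Second differences: -12, -12, -12.
Level-2 differences are constant, so g has degree 2.
Fitting a degree-2 polynomial gives g(t) = -6t² + 2t + 6.
Then g(1) = 2.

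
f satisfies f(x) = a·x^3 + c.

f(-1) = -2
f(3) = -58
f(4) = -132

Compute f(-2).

12

From f(-1) = -2 and f(3) = -58: -1a + c = -2 and 27a + c = -58.
Subtracting: 28a = -56, so a = -2; then c = -2 − (-2)·(-1) = -4.
So f(x) = -2x³ − 4, and f(-2) = 12.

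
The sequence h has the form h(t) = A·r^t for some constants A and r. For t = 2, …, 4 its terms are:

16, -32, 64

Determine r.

-2

Consecutive ratio: -32/16 = -2, and 64/(-32) = -2, so r = -2.
Then A·(-2)^2 = 16 gives A = 4, and h(t) = 4·(-2)^t.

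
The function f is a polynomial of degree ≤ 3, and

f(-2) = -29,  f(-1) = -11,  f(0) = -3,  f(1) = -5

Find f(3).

First differences: 18, 8, -2. Second differences: -10, -10.
Level-2 differences are constant, so f has degree 2.
Fitting a degree-2 polynomial gives f(n) = -5n² + 3n - 3.
Then f(3) = -39.

-39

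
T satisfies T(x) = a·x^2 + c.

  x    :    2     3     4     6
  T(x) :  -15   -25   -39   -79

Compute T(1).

-9

From T(2) = -15 and T(3) = -25: 4a + c = -15 and 9a + c = -25.
Subtracting: 5a = -10, so a = -2; then c = -15 − (-2)·4 = -7.
So T(x) = -2x² − 7, and T(1) = -9.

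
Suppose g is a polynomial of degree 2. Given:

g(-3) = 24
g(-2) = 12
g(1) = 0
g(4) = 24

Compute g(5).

40

Write g(x) = ax² + bx + c; the 4 given values yield a linear system in the 3 coefficients.
Solving, g(x) = 2x² - 2x.
Then g(5) = 40.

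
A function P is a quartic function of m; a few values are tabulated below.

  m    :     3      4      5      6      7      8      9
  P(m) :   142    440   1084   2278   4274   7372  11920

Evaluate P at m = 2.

Write P(m) = am^4 + bm³ + cm² + dm + e; the 7 given values yield a linear system in the 5 coefficients.
Solving, P(m) = 2m^4 - 2m³ + 3m² + m + 4.
Then P(2) = 34.

34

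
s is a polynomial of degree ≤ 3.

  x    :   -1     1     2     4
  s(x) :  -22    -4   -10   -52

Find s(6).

-134

Write s(x) = ax³ + bx² + cx + d; the 4 given values yield a linear system in the 4 coefficients.
Solving, the leading coefficient vanishes, and s(x) = -5x² + 9x - 8.
Then s(6) = -134.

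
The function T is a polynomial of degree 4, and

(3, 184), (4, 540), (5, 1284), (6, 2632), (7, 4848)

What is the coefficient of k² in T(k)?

0

Write T(k) = ak^4 + bk³ + ck² + dk + e; the 5 given values yield a linear system in the 5 coefficients.
Solving, T(k) = 2k^4 + 6k + 4.
The coefficient of k² is 0.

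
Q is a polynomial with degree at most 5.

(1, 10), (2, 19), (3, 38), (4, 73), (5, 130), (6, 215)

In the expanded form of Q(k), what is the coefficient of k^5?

0

First differences: 9, 19, 35, 57, 85. Second differences: 10, 16, 22, 28. Third differences: 6, 6, 6.
Level-3 differences are constant, so Q has degree 3.
Fitting a degree-3 polynomial gives Q(k) = k³ - k² + 5k + 5.
The coefficient of k^5 is 0.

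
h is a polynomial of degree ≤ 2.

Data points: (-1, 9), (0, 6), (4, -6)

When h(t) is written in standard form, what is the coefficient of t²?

0

Write h(t) = at² + bt + c; the 3 given values yield a linear system in the 3 coefficients.
Solving, the leading coefficient vanishes, and h(t) = -3t + 6.
The coefficient of t² is 0.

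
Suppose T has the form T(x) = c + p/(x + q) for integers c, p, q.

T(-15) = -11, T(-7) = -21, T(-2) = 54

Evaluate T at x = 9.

(T(x) − c)(x + q) = p for each data point; the three points give a linear system in c and q, then p follows.
Solving: c = -6, q = 3, p = 60, so T(x) = -6 + 60/(x + 3).
Then T(9) = -6 + 60/12 = -1.

-1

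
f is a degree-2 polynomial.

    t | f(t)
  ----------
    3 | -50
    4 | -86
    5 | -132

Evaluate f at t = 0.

-2

Write f(t) = at² + bt + c; the 3 given values yield a linear system in the 3 coefficients.
Solving, f(t) = -5t² - t - 2.
Then f(0) = -2.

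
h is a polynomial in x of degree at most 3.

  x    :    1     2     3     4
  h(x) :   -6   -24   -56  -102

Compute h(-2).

-36

First differences: -18, -32, -46. Second differences: -14, -14.
Level-2 differences are constant, so h has degree 2.
Fitting a degree-2 polynomial gives h(x) = -7x² + 3x - 2.
Then h(-2) = -36.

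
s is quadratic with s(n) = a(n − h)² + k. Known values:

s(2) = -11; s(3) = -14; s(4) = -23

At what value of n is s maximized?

2

First differences -3, -9; second difference -6 = 2a, so a = -3.
Expanding, the n-coefficient is −2ah = 6h; matching it to the data gives h = 2, and then k = -11.
So s(n) = -3(n − 2)² − 11.
Hence h = 2.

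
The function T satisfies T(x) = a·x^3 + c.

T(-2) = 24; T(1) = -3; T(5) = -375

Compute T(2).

From T(-2) = 24 and T(1) = -3: -8a + c = 24 and 1a + c = -3.
Subtracting: 9a = -27, so a = -3; then c = 24 − (-3)·(-8) = 0.
So T(x) = -3x³ + 0, and T(2) = -24.

-24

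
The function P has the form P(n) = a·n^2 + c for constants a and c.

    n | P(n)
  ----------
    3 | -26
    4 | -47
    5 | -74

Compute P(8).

-191

From P(3) = -26 and P(4) = -47: 9a + c = -26 and 16a + c = -47.
Subtracting: 7a = -21, so a = -3; then c = -26 − (-3)·9 = 1.
So P(n) = -3n² + 1, and P(8) = -191.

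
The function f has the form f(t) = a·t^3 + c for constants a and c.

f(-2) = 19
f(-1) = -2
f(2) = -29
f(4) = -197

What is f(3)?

From f(-2) = 19 and f(-1) = -2: -8a + c = 19 and -1a + c = -2.
Subtracting: 7a = -21, so a = -3; then c = 19 − (-3)·(-8) = -5.
So f(t) = -3t³ − 5, and f(3) = -86.

-86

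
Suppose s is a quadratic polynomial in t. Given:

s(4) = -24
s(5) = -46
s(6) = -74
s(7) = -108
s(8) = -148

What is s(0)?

First differences: -22, -28, -34, -40. Second differences: -6, -6, -6.
Level-2 differences are constant, so s has degree 2.
Fitting a degree-2 polynomial gives s(t) = -3t² + 5t + 4.
The constant term is s(0) = 4.

4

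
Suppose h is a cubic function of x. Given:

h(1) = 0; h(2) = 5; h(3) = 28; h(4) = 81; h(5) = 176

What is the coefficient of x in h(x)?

0

First differences: 5, 23, 53, 95. Second differences: 18, 30, 42. Third differences: 12, 12.
Level-3 differences are constant, so h has degree 3.
Fitting a degree-3 polynomial gives h(x) = 2x³ - 3x² + 1.
The coefficient of x is 0.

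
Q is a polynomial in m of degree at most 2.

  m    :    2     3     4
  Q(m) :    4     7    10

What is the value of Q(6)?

16

First differences: 3, 3.
Level-1 differences are constant, so Q has degree 1.
Fitting a degree-1 polynomial gives Q(m) = 3m - 2.
Then Q(6) = 16.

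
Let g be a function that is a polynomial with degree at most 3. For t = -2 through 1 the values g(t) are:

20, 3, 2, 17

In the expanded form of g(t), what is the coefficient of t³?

0

First differences: -17, -1, 15. Second differences: 16, 16.
Level-2 differences are constant, so g has degree 2.
Fitting a degree-2 polynomial gives g(t) = 8t² + 7t + 2.
The coefficient of t³ is 0.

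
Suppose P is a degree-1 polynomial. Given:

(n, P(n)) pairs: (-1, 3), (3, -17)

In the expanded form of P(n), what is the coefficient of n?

-5

Write P(n) = an + b; the 2 given values yield a linear system in the 2 coefficients.
Solving, P(n) = -5n - 2.
The coefficient of n is -5.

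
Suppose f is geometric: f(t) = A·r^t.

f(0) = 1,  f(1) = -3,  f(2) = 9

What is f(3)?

-27

Consecutive ratio: -3/1 = -3, and 9/(-3) = -3, so r = -3.
Then A·(-3)^0 = 1 gives A = 1, and f(t) = 1·(-3)^t.
f(3) = 1·(-3)^3 = -27.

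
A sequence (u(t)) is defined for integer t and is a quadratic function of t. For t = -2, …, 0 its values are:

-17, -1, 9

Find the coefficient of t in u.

7

Write u(t) = at² + bt + c; the 3 given values yield a linear system in the 3 coefficients.
Solving, u(t) = -3t² + 7t + 9.
The coefficient of t is 7.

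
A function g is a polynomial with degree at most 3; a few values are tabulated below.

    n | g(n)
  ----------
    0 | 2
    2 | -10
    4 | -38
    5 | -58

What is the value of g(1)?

-2

Write g(n) = an³ + bn² + cn + d; the 4 given values yield a linear system in the 4 coefficients.
Solving, the leading coefficient vanishes, and g(n) = -2n² - 2n + 2.
Then g(1) = -2.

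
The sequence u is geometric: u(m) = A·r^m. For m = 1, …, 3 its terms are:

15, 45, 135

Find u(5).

Consecutive ratio: 45/15 = 3, and 135/45 = 3, so r = 3.
Then A·3^1 = 15 gives A = 5, and u(m) = 5·3^m.
u(5) = 5·3^5 = 1215.

1215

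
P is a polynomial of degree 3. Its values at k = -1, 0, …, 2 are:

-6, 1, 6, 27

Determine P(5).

Write P(k) = ak³ + bk² + ck + d; the 4 given values yield a linear system in the 4 coefficients.
Solving, P(k) = 3k³ - k² + 3k + 1.
Then P(5) = 366.

366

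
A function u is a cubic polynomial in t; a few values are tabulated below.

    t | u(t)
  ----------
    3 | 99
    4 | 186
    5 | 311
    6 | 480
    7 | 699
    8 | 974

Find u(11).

First differences: 87, 125, 169, 219, 275. Second differences: 38, 44, 50, 56. Third differences: 6, 6, 6.
Level-3 differences are constant, so u has degree 3.
Fitting a degree-3 polynomial gives u(t) = t³ + 7t² + t + 6.
Then u(11) = 2195.

2195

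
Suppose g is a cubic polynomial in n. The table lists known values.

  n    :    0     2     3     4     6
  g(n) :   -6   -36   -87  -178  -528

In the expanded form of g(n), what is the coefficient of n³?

-2

Write g(n) = an³ + bn² + cn + d; the 5 given values yield a linear system in the 4 coefficients.
Solving, g(n) = -2n³ - 2n² - 3n - 6.
The coefficient of n³ is -2.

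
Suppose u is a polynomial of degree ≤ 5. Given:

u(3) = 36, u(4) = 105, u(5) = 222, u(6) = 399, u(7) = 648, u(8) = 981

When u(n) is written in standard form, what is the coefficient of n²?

First differences: 69, 117, 177, 249, 333. Second differences: 48, 60, 72, 84. Third differences: 12, 12, 12.
Level-3 differences are constant, so u has degree 3.
Fitting a degree-3 polynomial gives u(n) = 2n³ - 5n - 3.
The coefficient of n² is 0.

0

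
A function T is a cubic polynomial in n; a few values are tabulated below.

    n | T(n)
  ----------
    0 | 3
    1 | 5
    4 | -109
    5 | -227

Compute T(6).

Write T(n) = an³ + bn² + cn + d; the 4 given values yield a linear system in the 4 coefficients.
Solving, T(n) = -2n³ + 4n + 3.
Then T(6) = -405.

-405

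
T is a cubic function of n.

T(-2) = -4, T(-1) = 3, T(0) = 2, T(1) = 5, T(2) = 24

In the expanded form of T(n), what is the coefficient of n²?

2

Write T(n) = an³ + bn² + cn + d; the 5 given values yield a linear system in the 4 coefficients.
Solving, T(n) = 2n³ + 2n² - n + 2.
The coefficient of n² is 2.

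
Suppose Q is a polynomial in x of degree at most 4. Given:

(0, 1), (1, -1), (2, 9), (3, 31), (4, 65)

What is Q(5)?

First differences: -2, 10, 22, 34. Second differences: 12, 12, 12.
Level-2 differences are constant, so Q has degree 2.
Fitting a degree-2 polynomial gives Q(x) = 6x² - 8x + 1.
Then Q(5) = 111.

111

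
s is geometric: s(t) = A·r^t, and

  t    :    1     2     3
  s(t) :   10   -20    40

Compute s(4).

Consecutive ratio: -20/10 = -2, and 40/(-20) = -2, so r = -2.
Then A·(-2)^1 = 10 gives A = -5, and s(t) = -5·(-2)^t.
s(4) = -5·(-2)^4 = -80.

-80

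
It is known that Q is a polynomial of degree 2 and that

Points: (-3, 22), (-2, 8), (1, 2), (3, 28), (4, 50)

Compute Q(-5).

Write Q(k) = ak² + bk + c; the 5 given values yield a linear system in the 3 coefficients.
Solving, Q(k) = 3k² + k - 2.
Then Q(-5) = 68.

68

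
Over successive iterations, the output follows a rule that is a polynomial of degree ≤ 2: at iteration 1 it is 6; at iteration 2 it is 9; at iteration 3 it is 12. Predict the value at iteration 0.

3

Write the value at n as u(n).
First differences: 3, 3.
Level-1 differences are constant, so u has degree 1.
Fitting a degree-1 polynomial gives u(n) = 3n + 3.
Then u(0) = 3.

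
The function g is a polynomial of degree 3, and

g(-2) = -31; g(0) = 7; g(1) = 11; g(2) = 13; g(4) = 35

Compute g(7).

203

Write g(m) = am³ + bm² + cm + d; the 5 given values yield a linear system in the 4 coefficients.
Solving, g(m) = m³ - 4m² + 7m + 7.
Then g(7) = 203.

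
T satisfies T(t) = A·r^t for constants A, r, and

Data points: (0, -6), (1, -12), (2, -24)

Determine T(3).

Consecutive ratio: -12/(-6) = 2, and -24/(-12) = 2, so r = 2.
Then A·2^0 = -6 gives A = -6, and T(t) = -6·2^t.
T(3) = -6·2^3 = -48.

-48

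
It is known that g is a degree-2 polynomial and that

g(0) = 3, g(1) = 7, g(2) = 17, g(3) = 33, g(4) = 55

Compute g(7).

First differences: 4, 10, 16, 22. Second differences: 6, 6, 6.
Level-2 differences are constant, so g has degree 2.
Fitting a degree-2 polynomial gives g(n) = 3n² + n + 3.
Then g(7) = 157.

157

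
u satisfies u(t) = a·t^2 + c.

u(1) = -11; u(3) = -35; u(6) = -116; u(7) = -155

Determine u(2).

From u(1) = -11 and u(3) = -35: 1a + c = -11 and 9a + c = -35.
Subtracting: 8a = -24, so a = -3; then c = -11 − (-3)·1 = -8.
So u(t) = -3t² − 8, and u(2) = -20.

-20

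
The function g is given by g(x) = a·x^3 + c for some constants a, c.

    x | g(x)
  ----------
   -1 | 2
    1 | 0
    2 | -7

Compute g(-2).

9

From g(-1) = 2 and g(1) = 0: -1a + c = 2 and 1a + c = 0.
Subtracting: 2a = -2, so a = -1; then c = 2 − (-1)·(-1) = 1.
So g(x) = -1x³ + 1, and g(-2) = 9.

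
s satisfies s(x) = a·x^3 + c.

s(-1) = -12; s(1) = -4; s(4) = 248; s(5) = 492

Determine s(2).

From s(-1) = -12 and s(1) = -4: -1a + c = -12 and 1a + c = -4.
Subtracting: 2a = 8, so a = 4; then c = -12 − 4·(-1) = -8.
So s(x) = 4x³ − 8, and s(2) = 24.

24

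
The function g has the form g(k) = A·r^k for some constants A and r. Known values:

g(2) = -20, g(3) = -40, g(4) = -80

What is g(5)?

-160

Consecutive ratio: -40/(-20) = 2, and -80/(-40) = 2, so r = 2.
Then A·2^2 = -20 gives A = -5, and g(k) = -5·2^k.
g(5) = -5·2^5 = -160.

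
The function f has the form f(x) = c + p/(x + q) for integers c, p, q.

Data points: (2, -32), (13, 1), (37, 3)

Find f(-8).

(f(x) − c)(x + q) = p for each data point; the three points give a linear system in c and q, then p follows.
Solving: c = 4, q = -1, p = -36, so f(x) = 4 − 36/(x − 1).
Then f(-8) = 4 − 36/(-9) = 8.

8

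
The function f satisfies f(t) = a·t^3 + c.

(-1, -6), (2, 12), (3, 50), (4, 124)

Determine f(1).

From f(-1) = -6 and f(2) = 12: -1a + c = -6 and 8a + c = 12.
Subtracting: 9a = 18, so a = 2; then c = -6 − 2·(-1) = -4.
So f(t) = 2t³ − 4, and f(1) = -2.

-2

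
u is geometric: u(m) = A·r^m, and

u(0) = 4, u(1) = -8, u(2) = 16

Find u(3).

-32

Consecutive ratio: -8/4 = -2, and 16/(-8) = -2, so r = -2.
Then A·(-2)^0 = 4 gives A = 4, and u(m) = 4·(-2)^m.
u(3) = 4·(-2)^3 = -32.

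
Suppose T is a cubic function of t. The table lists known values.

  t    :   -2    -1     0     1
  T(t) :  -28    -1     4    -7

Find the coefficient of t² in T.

Write T(t) = at³ + bt² + ct + d; the 4 given values yield a linear system in the 4 coefficients.
Solving, T(t) = t³ - 8t² - 4t + 4.
The coefficient of t² is -8.

-8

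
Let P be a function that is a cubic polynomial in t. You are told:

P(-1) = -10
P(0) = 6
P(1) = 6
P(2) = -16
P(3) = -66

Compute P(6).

-444

First differences: 16, 0, -22, -50. Second differences: -16, -22, -28. Third differences: -6, -6.
Level-3 differences are constant, so P has degree 3.
Fitting a degree-3 polynomial gives P(t) = -t³ - 8t² + 9t + 6.
Then P(6) = -444.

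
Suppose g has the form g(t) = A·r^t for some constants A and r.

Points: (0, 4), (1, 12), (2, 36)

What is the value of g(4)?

Consecutive ratio: 12/4 = 3, and 36/12 = 3, so r = 3.
Then A·3^0 = 4 gives A = 4, and g(t) = 4·3^t.
g(4) = 4·3^4 = 324.

324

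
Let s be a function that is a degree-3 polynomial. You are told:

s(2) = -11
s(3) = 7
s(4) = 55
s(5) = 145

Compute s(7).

Write s(n) = an³ + bn² + cn + d; the 4 given values yield a linear system in the 4 coefficients.
Solving, s(n) = 2n³ - 3n² - 5n - 5.
Then s(7) = 499.

499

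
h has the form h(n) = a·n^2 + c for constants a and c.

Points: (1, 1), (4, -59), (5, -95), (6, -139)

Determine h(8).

-251

From h(1) = 1 and h(4) = -59: 1a + c = 1 and 16a + c = -59.
Subtracting: 15a = -60, so a = -4; then c = 1 − (-4)·1 = 5.
So h(n) = -4n² + 5, and h(8) = -251.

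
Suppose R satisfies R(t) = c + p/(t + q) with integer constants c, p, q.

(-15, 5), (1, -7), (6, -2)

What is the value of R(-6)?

(R(t) − c)(t + q) = p for each data point; the three points give a linear system in c and q, then p follows.
Solving: c = 2, q = 3, p = -36, so R(t) = 2 − 36/(t + 3).
Then R(-6) = 2 − 36/(-3) = 14.

14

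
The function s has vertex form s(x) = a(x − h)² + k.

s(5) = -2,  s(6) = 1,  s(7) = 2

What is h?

First differences 3, 1; second difference -2 = 2a, so a = -1.
Expanding, the x-coefficient is −2ah = 2h; matching it to the data gives h = 7, and then k = 2.
So s(x) = -1(x − 7)² + 2.
Hence h = 7.

7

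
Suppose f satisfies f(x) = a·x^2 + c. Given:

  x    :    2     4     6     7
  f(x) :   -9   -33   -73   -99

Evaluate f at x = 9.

-163

From f(2) = -9 and f(4) = -33: 4a + c = -9 and 16a + c = -33.
Subtracting: 12a = -24, so a = -2; then c = -9 − (-2)·4 = -1.
So f(x) = -2x² − 1, and f(9) = -163.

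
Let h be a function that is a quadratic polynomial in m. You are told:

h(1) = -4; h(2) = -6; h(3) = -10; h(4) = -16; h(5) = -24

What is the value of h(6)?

-34

Write h(m) = am² + bm + c; the 5 given values yield a linear system in the 3 coefficients.
Solving, h(m) = -m² + m - 4.
Then h(6) = -34.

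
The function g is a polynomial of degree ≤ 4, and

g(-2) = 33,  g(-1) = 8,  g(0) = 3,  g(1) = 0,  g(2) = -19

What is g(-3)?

96

First differences: -25, -5, -3, -19. Second differences: 20, 2, -16. Third differences: -18, -18.
Level-3 differences are constant, so g has degree 3.
Fitting a degree-3 polynomial gives g(m) = -3m³ + m² - m + 3.
Then g(-3) = 96.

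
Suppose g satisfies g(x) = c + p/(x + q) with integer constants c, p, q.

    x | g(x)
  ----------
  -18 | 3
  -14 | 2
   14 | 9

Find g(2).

18

(g(x) − c)(x + q) = p for each data point; the three points give a linear system in c and q, then p follows.
Solving: c = 6, q = 2, p = 48, so g(x) = 6 + 48/(x + 2).
Then g(2) = 6 + 48/4 = 18.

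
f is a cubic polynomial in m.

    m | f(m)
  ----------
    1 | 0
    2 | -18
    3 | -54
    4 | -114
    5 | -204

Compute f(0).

6

First differences: -18, -36, -60, -90. Second differences: -18, -24, -30. Third differences: -6, -6.
Level-3 differences are constant, so f has degree 3.
Fitting a degree-3 polynomial gives f(m) = -m³ - 3m² - 2m + 6.
Then f(0) = 6.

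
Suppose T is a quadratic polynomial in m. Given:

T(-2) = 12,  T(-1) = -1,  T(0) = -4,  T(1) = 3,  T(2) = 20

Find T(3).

First differences: -13, -3, 7, 17. Second differences: 10, 10, 10.
Level-2 differences are constant, so T has degree 2.
Extending the table by one column gives the next first difference 27, so T(3) = 20 + 27 = 47.

47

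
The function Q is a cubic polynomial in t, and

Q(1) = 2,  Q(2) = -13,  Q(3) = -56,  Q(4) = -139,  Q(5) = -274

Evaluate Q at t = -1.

Write Q(t) = at³ + bt² + ct + d; the 5 given values yield a linear system in the 4 coefficients.
Solving, Q(t) = -2t³ - 2t² + 5t + 1.
Then Q(-1) = -4.

-4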